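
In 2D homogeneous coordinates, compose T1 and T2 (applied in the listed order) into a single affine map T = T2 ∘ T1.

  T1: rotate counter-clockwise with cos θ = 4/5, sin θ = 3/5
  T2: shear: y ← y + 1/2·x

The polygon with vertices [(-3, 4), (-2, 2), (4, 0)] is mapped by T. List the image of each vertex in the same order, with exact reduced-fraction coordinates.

image vertices: (-24/5, -1), (-14/5, -1), (16/5, 4)

T1 rotate counter-clockwise with cos θ = 4/5, sin θ = 3/5: (-3, 4) → (-24/5, 7/5); (-2, 2) → (-14/5, 2/5); (4, 0) → (16/5, 12/5)
T2 shear: y ← y + 1/2·x: (-24/5, 7/5) → (-24/5, -1); (-14/5, 2/5) → (-14/5, -1); (16/5, 12/5) → (16/5, 4)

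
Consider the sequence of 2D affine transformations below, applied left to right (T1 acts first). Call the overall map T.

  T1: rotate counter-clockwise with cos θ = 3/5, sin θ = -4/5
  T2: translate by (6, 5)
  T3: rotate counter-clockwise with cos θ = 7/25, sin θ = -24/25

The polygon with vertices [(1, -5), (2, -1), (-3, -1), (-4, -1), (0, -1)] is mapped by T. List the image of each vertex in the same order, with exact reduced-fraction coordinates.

image vertices: (47/25, -54/25), (112/25, -134/25), (187/25, -34/25), (202/25, -14/25), (142/25, -94/25)

T1 rotate counter-clockwise with cos θ = 3/5, sin θ = -4/5: (1, -5) → (-17/5, -19/5); (2, -1) → (2/5, -11/5); (-3, -1) → (-13/5, 9/5); (-4, -1) → (-16/5, 13/5); (0, -1) → (-4/5, -3/5)
T2 translate by (6, 5): (-17/5, -19/5) → (13/5, 6/5); (2/5, -11/5) → (32/5, 14/5); (-13/5, 9/5) → (17/5, 34/5); (-16/5, 13/5) → (14/5, 38/5); (-4/5, -3/5) → (26/5, 22/5)
T3 rotate counter-clockwise with cos θ = 7/25, sin θ = -24/25: (13/5, 6/5) → (47/25, -54/25); (32/5, 14/5) → (112/25, -134/25); (17/5, 34/5) → (187/25, -34/25); (14/5, 38/5) → (202/25, -14/25); (26/5, 22/5) → (142/25, -94/25)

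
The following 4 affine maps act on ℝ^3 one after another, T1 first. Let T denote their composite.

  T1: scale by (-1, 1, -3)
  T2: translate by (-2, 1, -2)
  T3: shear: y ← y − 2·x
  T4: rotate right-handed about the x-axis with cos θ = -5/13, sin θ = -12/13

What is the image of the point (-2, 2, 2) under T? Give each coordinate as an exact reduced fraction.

T1 scale by (-1, 1, -3): (-2, 2, 2) → (2, 2, -6)
T2 translate by (-2, 1, -2): (2, 2, -6) → (0, 3, -8)
T3 shear: y ← y − 2·x: (0, 3, -8) → (0, 3, -8)
T4 rotate right-handed about the x-axis with cos θ = -5/13, sin θ = -12/13: (0, 3, -8) → (0, -111/13, 4/13)

T(p) = (0, -111/13, 4/13)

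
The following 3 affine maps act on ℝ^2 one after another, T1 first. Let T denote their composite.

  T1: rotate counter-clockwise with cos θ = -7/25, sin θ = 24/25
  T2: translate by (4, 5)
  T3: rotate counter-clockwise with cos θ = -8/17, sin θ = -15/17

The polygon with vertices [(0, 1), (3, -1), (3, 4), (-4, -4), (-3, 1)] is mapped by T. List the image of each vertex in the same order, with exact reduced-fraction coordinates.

T1 rotate counter-clockwise with cos θ = -7/25, sin θ = 24/25: (0, 1) → (-24/25, -7/25); (3, -1) → (3/25, 79/25); (3, 4) → (-117/25, 44/25); (-4, -4) → (124/25, -68/25); (-3, 1) → (-3/25, -79/25)
T2 translate by (4, 5): (-24/25, -7/25) → (76/25, 118/25); (3/25, 79/25) → (103/25, 204/25); (-117/25, 44/25) → (-17/25, 169/25); (124/25, -68/25) → (224/25, 57/25); (-3/25, -79/25) → (97/25, 46/25)
T3 rotate counter-clockwise with cos θ = -8/17, sin θ = -15/17: (76/25, 118/25) → (1162/425, -2084/425); (103/25, 204/25) → (2236/425, -3177/425); (-17/25, 169/25) → (2671/425, -1097/425); (224/25, 57/25) → (-937/425, -3816/425); (97/25, 46/25) → (-86/425, -1823/425)

image vertices: (1162/425, -2084/425), (2236/425, -3177/425), (2671/425, -1097/425), (-937/425, -3816/425), (-86/425, -1823/425)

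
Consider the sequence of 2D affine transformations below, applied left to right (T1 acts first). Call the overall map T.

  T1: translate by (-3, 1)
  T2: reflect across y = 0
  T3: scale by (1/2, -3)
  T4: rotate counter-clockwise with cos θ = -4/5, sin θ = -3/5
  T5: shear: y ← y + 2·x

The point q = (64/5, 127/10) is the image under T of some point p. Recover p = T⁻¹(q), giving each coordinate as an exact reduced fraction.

T1 = [1 0 -3; 0 1 1; 0 0 1]
T2·T1 = [1 0 -3; 0 -1 -1; 0 0 1]
T3·…·T1 = [1/2 0 -3/2; 0 3 3; 0 0 1]
T4·…·T1 = [-2/5 9/5 3; -3/10 -12/5 -3/2; 0 0 1]
T5·…·T1 = [-2/5 9/5 3; -11/10 6/5 9/2; 0 0 1]
det M = 3/2; M⁻¹ = [4/5 -6/5 3; 11/15 -4/15 -1; 0 0 1]
M⁻¹ · (64/5, 127/10)ᵀ = (-2, 5)ᵀ

p = (-2, 5)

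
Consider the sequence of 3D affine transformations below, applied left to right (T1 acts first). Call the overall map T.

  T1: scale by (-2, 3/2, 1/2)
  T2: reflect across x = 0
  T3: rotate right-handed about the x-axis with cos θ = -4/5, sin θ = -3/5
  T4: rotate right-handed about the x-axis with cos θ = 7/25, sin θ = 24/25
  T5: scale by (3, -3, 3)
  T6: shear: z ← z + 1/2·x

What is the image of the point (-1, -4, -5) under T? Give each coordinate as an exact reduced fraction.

T1 scale by (-2, 3/2, 1/2): (-1, -4, -5) → (2, -6, -5/2)
T2 reflect across x = 0: (2, -6, -5/2) → (-2, -6, -5/2)
T3 rotate right-handed about the x-axis with cos θ = -4/5, sin θ = -3/5: (-2, -6, -5/2) → (-2, 33/10, 28/5)
T4 rotate right-handed about the x-axis with cos θ = 7/25, sin θ = 24/25: (-2, 33/10, 28/5) → (-2, -1113/250, 592/125)
T5 scale by (3, -3, 3): (-2, -1113/250, 592/125) → (-6, 3339/250, 1776/125)
T6 shear: z ← z + 1/2·x: (-6, 3339/250, 1776/125) → (-6, 3339/250, 1401/125)

T(p) = (-6, 3339/250, 1401/125)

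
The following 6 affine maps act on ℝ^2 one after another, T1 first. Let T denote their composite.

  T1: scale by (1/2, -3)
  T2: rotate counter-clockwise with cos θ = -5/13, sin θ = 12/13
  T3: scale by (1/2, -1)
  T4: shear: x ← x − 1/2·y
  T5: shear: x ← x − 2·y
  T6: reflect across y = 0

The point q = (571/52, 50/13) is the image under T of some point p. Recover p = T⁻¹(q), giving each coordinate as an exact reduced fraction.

p = (5, 4/3)

T1 = [1/2 0 0; 0 -3 0; 0 0 1]
T2·T1 = [-5/26 36/13 0; 6/13 15/13 0; 0 0 1]
T3·…·T1 = [-5/52 18/13 0; -6/13 -15/13 0; 0 0 1]
T4·…·T1 = [7/52 51/26 0; -6/13 -15/13 0; 0 0 1]
T5·…·T1 = [55/52 111/26 0; -6/13 -15/13 0; 0 0 1]
T6·…·T1 = [55/52 111/26 0; 6/13 15/13 0; 0 0 1]
det M = -3/4; M⁻¹ = [-20/13 74/13 0; 8/13 -55/39 0; 0 0 1]
M⁻¹ · (571/52, 50/13)ᵀ = (5, 4/3)ᵀ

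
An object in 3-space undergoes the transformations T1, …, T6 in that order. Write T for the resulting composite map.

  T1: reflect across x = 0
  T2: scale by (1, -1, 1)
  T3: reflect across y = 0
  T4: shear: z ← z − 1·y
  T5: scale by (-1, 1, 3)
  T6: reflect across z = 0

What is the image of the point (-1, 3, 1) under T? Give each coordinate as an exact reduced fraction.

T(p) = (-1, 3, 6)

T1 reflect across x = 0: (-1, 3, 1) → (1, 3, 1)
T2 scale by (1, -1, 1): (1, 3, 1) → (1, -3, 1)
T3 reflect across y = 0: (1, -3, 1) → (1, 3, 1)
T4 shear: z ← z − 1·y: (1, 3, 1) → (1, 3, -2)
T5 scale by (-1, 1, 3): (1, 3, -2) → (-1, 3, -6)
T6 reflect across z = 0: (-1, 3, -6) → (-1, 3, 6)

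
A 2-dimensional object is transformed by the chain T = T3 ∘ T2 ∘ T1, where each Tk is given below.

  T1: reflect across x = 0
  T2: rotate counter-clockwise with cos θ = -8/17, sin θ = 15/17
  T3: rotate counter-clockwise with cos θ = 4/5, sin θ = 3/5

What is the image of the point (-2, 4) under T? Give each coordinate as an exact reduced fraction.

T1 reflect across x = 0: (-2, 4) → (2, 4)
T2 rotate counter-clockwise with cos θ = -8/17, sin θ = 15/17: (2, 4) → (-76/17, -2/17)
T3 rotate counter-clockwise with cos θ = 4/5, sin θ = 3/5: (-76/17, -2/17) → (-298/85, -236/85)

T(p) = (-298/85, -236/85)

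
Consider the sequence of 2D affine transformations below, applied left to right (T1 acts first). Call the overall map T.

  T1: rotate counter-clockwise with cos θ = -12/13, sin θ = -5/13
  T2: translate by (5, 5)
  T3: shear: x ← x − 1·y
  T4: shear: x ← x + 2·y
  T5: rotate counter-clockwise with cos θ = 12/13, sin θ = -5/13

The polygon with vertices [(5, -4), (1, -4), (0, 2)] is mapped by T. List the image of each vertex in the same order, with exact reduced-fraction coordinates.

T1 rotate counter-clockwise with cos θ = -12/13, sin θ = -5/13: (5, -4) → (-80/13, 23/13); (1, -4) → (-32/13, 43/13); (0, 2) → (10/13, -24/13)
T2 translate by (5, 5): (-80/13, 23/13) → (-15/13, 88/13); (-32/13, 43/13) → (33/13, 108/13); (10/13, -24/13) → (75/13, 41/13)
T3 shear: x ← x − 1·y: (-15/13, 88/13) → (-103/13, 88/13); (33/13, 108/13) → (-75/13, 108/13); (75/13, 41/13) → (34/13, 41/13)
T4 shear: x ← x + 2·y: (-103/13, 88/13) → (73/13, 88/13); (-75/13, 108/13) → (141/13, 108/13); (34/13, 41/13) → (116/13, 41/13)
T5 rotate counter-clockwise with cos θ = 12/13, sin θ = -5/13: (73/13, 88/13) → (1316/169, 691/169); (141/13, 108/13) → (2232/169, 591/169); (116/13, 41/13) → (1597/169, -88/169)

image vertices: (1316/169, 691/169), (2232/169, 591/169), (1597/169, -88/169)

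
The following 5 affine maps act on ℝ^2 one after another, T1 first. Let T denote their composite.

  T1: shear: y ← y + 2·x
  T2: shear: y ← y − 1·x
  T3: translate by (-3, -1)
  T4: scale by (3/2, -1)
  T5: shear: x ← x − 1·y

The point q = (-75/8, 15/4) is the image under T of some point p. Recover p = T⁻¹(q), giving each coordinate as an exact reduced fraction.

p = (-3/4, -2)

T1 = [1 0 0; 2 1 0; 0 0 1]
T2·T1 = [1 0 0; 1 1 0; 0 0 1]
T3·…·T1 = [1 0 -3; 1 1 -1; 0 0 1]
T4·…·T1 = [3/2 0 -9/2; -1 -1 1; 0 0 1]
T5·…·T1 = [5/2 1 -11/2; -1 -1 1; 0 0 1]
det M = -3/2; M⁻¹ = [2/3 2/3 3; -2/3 -5/3 -2; 0 0 1]
M⁻¹ · (-75/8, 15/4)ᵀ = (-3/4, -2)ᵀ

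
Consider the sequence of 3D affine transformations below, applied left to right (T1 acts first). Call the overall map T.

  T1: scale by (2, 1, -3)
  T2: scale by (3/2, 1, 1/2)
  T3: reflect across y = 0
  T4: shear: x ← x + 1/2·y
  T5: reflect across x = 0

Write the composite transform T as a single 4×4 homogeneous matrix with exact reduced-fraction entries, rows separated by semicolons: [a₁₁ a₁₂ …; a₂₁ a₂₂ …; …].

T = [-3 1/2 0 0; 0 -1 0 0; 0 0 -3/2 0; 0 0 0 1]

T1 = [2 0 0 0; 0 1 0 0; 0 0 -3 0; 0 0 0 1]
T2·T1 = [3 0 0 0; 0 1 0 0; 0 0 -3/2 0; 0 0 0 1]
T3·…·T1 = [3 0 0 0; 0 -1 0 0; 0 0 -3/2 0; 0 0 0 1]
T4·…·T1 = [3 -1/2 0 0; 0 -1 0 0; 0 0 -3/2 0; 0 0 0 1]
T5·…·T1 = [-3 1/2 0 0; 0 -1 0 0; 0 0 -3/2 0; 0 0 0 1]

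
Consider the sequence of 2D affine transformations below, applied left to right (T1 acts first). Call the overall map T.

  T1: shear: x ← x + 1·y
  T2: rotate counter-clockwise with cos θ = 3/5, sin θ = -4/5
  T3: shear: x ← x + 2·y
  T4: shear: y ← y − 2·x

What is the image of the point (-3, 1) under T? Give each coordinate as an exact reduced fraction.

T1 shear: x ← x + 1·y: (-3, 1) → (-2, 1)
T2 rotate counter-clockwise with cos θ = 3/5, sin θ = -4/5: (-2, 1) → (-2/5, 11/5)
T3 shear: x ← x + 2·y: (-2/5, 11/5) → (4, 11/5)
T4 shear: y ← y − 2·x: (4, 11/5) → (4, -29/5)

T(p) = (4, -29/5)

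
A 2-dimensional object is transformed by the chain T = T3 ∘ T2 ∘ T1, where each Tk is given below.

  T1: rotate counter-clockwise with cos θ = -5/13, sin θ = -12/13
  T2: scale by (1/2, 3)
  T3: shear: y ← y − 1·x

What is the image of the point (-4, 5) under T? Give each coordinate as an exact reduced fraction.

T1 rotate counter-clockwise with cos θ = -5/13, sin θ = -12/13: (-4, 5) → (80/13, 23/13)
T2 scale by (1/2, 3): (80/13, 23/13) → (40/13, 69/13)
T3 shear: y ← y − 1·x: (40/13, 69/13) → (40/13, 29/13)

T(p) = (40/13, 29/13)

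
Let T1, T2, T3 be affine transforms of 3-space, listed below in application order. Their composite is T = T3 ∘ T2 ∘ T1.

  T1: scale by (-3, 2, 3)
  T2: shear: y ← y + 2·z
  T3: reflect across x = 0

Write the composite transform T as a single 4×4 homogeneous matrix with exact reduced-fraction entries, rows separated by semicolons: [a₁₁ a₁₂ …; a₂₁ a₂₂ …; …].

T = [3 0 0 0; 0 2 6 0; 0 0 3 0; 0 0 0 1]

T1 = [-3 0 0 0; 0 2 0 0; 0 0 3 0; 0 0 0 1]
T2·T1 = [-3 0 0 0; 0 2 6 0; 0 0 3 0; 0 0 0 1]
T3·…·T1 = [3 0 0 0; 0 2 6 0; 0 0 3 0; 0 0 0 1]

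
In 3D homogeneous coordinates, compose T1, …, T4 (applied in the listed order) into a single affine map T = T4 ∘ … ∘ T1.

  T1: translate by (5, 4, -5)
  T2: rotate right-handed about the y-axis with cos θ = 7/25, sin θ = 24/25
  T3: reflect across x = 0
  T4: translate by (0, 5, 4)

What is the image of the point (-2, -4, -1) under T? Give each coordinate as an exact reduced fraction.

T1 translate by (5, 4, -5): (-2, -4, -1) → (3, 0, -6)
T2 rotate right-handed about the y-axis with cos θ = 7/25, sin θ = 24/25: (3, 0, -6) → (-123/25, 0, -114/25)
T3 reflect across x = 0: (-123/25, 0, -114/25) → (123/25, 0, -114/25)
T4 translate by (0, 5, 4): (123/25, 0, -114/25) → (123/25, 5, -14/25)

T(p) = (123/25, 5, -14/25)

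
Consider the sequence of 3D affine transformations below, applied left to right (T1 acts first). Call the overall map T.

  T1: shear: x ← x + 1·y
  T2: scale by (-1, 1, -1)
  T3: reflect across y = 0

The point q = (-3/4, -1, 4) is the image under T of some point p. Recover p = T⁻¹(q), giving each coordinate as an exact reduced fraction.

p = (-1/4, 1, -4)

T1 = [1 1 0 0; 0 1 0 0; 0 0 1 0; 0 0 0 1]
T2·T1 = [-1 -1 0 0; 0 1 0 0; 0 0 -1 0; 0 0 0 1]
T3·…·T1 = [-1 -1 0 0; 0 -1 0 0; 0 0 -1 0; 0 0 0 1]
det M = -1; M⁻¹ = [-1 1 0 0; 0 -1 0 0; 0 0 -1 0; 0 0 0 1]
M⁻¹ · (-3/4, -1, 4)ᵀ = (-1/4, 1, -4)ᵀ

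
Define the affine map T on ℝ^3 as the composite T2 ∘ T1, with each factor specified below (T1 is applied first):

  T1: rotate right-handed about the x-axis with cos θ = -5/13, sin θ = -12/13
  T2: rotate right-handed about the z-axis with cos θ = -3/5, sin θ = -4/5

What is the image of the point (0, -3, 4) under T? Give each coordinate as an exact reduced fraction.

T1 rotate right-handed about the x-axis with cos θ = -5/13, sin θ = -12/13: (0, -3, 4) → (0, 63/13, 16/13)
T2 rotate right-handed about the z-axis with cos θ = -3/5, sin θ = -4/5: (0, 63/13, 16/13) → (252/65, -189/65, 16/13)

T(p) = (252/65, -189/65, 16/13)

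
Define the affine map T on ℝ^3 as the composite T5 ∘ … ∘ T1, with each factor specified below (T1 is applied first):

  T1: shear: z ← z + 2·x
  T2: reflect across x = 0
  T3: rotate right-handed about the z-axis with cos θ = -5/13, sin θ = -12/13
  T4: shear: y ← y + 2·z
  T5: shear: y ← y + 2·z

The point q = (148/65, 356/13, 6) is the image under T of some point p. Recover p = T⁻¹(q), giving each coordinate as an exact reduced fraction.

p = (4, 4/5, -2)

T1 = [1 0 0 0; 0 1 0 0; 2 0 1 0; 0 0 0 1]
T2·T1 = [-1 0 0 0; 0 1 0 0; 2 0 1 0; 0 0 0 1]
T3·…·T1 = [5/13 12/13 0 0; 12/13 -5/13 0 0; 2 0 1 0; 0 0 0 1]
T4·…·T1 = [5/13 12/13 0 0; 64/13 -5/13 2 0; 2 0 1 0; 0 0 0 1]
T5·…·T1 = [5/13 12/13 0 0; 116/13 -5/13 4 0; 2 0 1 0; 0 0 0 1]
det M = -1; M⁻¹ = [5/13 12/13 -48/13 0; 12/13 -5/13 20/13 0; -10/13 -24/13 109/13 0; 0 0 0 1]
M⁻¹ · (148/65, 356/13, 6)ᵀ = (4, 4/5, -2)ᵀ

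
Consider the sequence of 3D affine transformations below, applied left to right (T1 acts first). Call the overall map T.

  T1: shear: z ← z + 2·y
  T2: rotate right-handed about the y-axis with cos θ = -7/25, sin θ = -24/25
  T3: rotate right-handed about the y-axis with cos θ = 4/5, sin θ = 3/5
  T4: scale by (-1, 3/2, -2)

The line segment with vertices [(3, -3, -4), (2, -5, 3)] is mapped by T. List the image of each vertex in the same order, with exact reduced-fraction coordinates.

T1 shear: z ← z + 2·y: (3, -3, -4) → (3, -3, -10); (2, -5, 3) → (2, -5, -7)
T2 rotate right-handed about the y-axis with cos θ = -7/25, sin θ = -24/25: (3, -3, -10) → (219/25, -3, 142/25); (2, -5, -7) → (154/25, -5, 97/25)
T3 rotate right-handed about the y-axis with cos θ = 4/5, sin θ = 3/5: (219/25, -3, 142/25) → (1302/125, -3, -89/125); (154/25, -5, 97/25) → (907/125, -5, -74/125)
T4 scale by (-1, 3/2, -2): (1302/125, -3, -89/125) → (-1302/125, -9/2, 178/125); (907/125, -5, -74/125) → (-907/125, -15/2, 148/125)

image vertices: (-1302/125, -9/2, 178/125), (-907/125, -15/2, 148/125)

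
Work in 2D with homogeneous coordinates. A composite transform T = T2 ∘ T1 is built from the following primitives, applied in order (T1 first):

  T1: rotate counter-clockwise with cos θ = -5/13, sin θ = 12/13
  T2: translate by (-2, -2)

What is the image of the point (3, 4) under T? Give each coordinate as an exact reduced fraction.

T1 rotate counter-clockwise with cos θ = -5/13, sin θ = 12/13: (3, 4) → (-63/13, 16/13)
T2 translate by (-2, -2): (-63/13, 16/13) → (-89/13, -10/13)

T(p) = (-89/13, -10/13)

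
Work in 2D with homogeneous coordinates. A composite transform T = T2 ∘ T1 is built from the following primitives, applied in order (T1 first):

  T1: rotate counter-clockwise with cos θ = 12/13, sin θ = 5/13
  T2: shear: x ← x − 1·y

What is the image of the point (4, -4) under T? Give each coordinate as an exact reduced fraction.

T(p) = (96/13, -28/13)

T1 rotate counter-clockwise with cos θ = 12/13, sin θ = 5/13: (4, -4) → (68/13, -28/13)
T2 shear: x ← x − 1·y: (68/13, -28/13) → (96/13, -28/13)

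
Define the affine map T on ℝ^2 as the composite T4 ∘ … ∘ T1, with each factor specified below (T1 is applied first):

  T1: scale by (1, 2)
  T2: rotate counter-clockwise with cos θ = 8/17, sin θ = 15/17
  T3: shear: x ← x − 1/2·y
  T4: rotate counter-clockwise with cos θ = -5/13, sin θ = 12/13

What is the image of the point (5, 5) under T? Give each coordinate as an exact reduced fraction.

T(p) = (-1845/442, -3025/221)

T1 scale by (1, 2): (5, 5) → (5, 10)
T2 rotate counter-clockwise with cos θ = 8/17, sin θ = 15/17: (5, 10) → (-110/17, 155/17)
T3 shear: x ← x − 1/2·y: (-110/17, 155/17) → (-375/34, 155/17)
T4 rotate counter-clockwise with cos θ = -5/13, sin θ = 12/13: (-375/34, 155/17) → (-1845/442, -3025/221)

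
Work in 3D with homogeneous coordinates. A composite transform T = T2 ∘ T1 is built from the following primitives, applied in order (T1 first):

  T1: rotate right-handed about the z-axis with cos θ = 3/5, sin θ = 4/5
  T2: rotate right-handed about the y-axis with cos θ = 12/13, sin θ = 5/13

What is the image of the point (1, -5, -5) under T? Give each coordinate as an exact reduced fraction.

T(p) = (151/65, -11/5, -83/13)

T1 rotate right-handed about the z-axis with cos θ = 3/5, sin θ = 4/5: (1, -5, -5) → (23/5, -11/5, -5)
T2 rotate right-handed about the y-axis with cos θ = 12/13, sin θ = 5/13: (23/5, -11/5, -5) → (151/65, -11/5, -83/13)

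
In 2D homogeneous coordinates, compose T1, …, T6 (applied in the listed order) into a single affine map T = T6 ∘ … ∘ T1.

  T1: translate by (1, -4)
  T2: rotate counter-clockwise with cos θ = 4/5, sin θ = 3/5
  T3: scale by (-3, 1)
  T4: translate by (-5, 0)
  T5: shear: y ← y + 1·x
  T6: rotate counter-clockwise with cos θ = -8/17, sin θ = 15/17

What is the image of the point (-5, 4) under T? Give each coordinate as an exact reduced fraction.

T(p) = (-349/85, 257/85)

T1 translate by (1, -4): (-5, 4) → (-4, 0)
T2 rotate counter-clockwise with cos θ = 4/5, sin θ = 3/5: (-4, 0) → (-16/5, -12/5)
T3 scale by (-3, 1): (-16/5, -12/5) → (48/5, -12/5)
T4 translate by (-5, 0): (48/5, -12/5) → (23/5, -12/5)
T5 shear: y ← y + 1·x: (23/5, -12/5) → (23/5, 11/5)
T6 rotate counter-clockwise with cos θ = -8/17, sin θ = 15/17: (23/5, 11/5) → (-349/85, 257/85)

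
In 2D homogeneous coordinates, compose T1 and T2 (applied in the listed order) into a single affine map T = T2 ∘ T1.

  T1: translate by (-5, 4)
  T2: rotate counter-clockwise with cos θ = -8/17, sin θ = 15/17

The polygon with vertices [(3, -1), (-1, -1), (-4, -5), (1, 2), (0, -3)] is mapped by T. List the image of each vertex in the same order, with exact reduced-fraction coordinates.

T1 translate by (-5, 4): (3, -1) → (-2, 3); (-1, -1) → (-6, 3); (-4, -5) → (-9, -1); (1, 2) → (-4, 6); (0, -3) → (-5, 1)
T2 rotate counter-clockwise with cos θ = -8/17, sin θ = 15/17: (-2, 3) → (-29/17, -54/17); (-6, 3) → (3/17, -114/17); (-9, -1) → (87/17, -127/17); (-4, 6) → (-58/17, -108/17); (-5, 1) → (25/17, -83/17)

image vertices: (-29/17, -54/17), (3/17, -114/17), (87/17, -127/17), (-58/17, -108/17), (25/17, -83/17)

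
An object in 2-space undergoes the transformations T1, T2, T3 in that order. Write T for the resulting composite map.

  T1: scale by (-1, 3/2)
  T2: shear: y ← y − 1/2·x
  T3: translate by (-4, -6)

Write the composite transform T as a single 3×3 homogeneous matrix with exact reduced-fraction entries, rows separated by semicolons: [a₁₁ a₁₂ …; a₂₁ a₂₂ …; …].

T1 = [-1 0 0; 0 3/2 0; 0 0 1]
T2·T1 = [-1 0 0; 1/2 3/2 0; 0 0 1]
T3·…·T1 = [-1 0 -4; 1/2 3/2 -6; 0 0 1]

T = [-1 0 -4; 1/2 3/2 -6; 0 0 1]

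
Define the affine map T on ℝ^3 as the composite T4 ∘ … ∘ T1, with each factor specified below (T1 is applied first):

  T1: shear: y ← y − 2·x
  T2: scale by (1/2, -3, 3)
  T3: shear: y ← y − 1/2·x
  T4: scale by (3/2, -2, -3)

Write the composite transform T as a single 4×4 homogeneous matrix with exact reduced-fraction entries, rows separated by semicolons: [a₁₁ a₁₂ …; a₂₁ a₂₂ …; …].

T1 = [1 0 0 0; -2 1 0 0; 0 0 1 0; 0 0 0 1]
T2·T1 = [1/2 0 0 0; 6 -3 0 0; 0 0 3 0; 0 0 0 1]
T3·…·T1 = [1/2 0 0 0; 23/4 -3 0 0; 0 0 3 0; 0 0 0 1]
T4·…·T1 = [3/4 0 0 0; -23/2 6 0 0; 0 0 -9 0; 0 0 0 1]

T = [3/4 0 0 0; -23/2 6 0 0; 0 0 -9 0; 0 0 0 1]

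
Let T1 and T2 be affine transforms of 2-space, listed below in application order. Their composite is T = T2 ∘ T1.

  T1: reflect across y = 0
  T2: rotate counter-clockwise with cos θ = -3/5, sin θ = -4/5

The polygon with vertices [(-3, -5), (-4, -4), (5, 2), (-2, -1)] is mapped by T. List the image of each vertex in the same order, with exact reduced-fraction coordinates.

image vertices: (29/5, -3/5), (28/5, 4/5), (-23/5, -14/5), (2, 1)

T1 reflect across y = 0: (-3, -5) → (-3, 5); (-4, -4) → (-4, 4); (5, 2) → (5, -2); (-2, -1) → (-2, 1)
T2 rotate counter-clockwise with cos θ = -3/5, sin θ = -4/5: (-3, 5) → (29/5, -3/5); (-4, 4) → (28/5, 4/5); (5, -2) → (-23/5, -14/5); (-2, 1) → (2, 1)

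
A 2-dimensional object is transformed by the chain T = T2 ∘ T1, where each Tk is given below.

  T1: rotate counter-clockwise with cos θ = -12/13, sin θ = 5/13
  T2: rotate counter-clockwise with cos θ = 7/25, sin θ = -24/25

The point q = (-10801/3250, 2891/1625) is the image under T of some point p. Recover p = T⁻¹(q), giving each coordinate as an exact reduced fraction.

p = (7/5, 7/2)

T1 = [-12/13 -5/13 0; 5/13 -12/13 0; 0 0 1]
T2·T1 = [36/325 -323/325 0; 323/325 36/325 0; 0 0 1]
det M = 1; M⁻¹ = [36/325 323/325 0; -323/325 36/325 0; 0 0 1]
M⁻¹ · (-10801/3250, 2891/1625)ᵀ = (7/5, 7/2)ᵀ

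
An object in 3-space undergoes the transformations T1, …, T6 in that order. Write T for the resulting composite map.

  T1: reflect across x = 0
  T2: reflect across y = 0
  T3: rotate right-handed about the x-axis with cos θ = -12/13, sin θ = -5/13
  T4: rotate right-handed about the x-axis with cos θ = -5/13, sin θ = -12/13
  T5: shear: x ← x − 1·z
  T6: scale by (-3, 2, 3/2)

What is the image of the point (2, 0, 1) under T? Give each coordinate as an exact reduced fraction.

T1 reflect across x = 0: (2, 0, 1) → (-2, 0, 1)
T2 reflect across y = 0: (-2, 0, 1) → (-2, 0, 1)
T3 rotate right-handed about the x-axis with cos θ = -12/13, sin θ = -5/13: (-2, 0, 1) → (-2, 5/13, -12/13)
T4 rotate right-handed about the x-axis with cos θ = -5/13, sin θ = -12/13: (-2, 5/13, -12/13) → (-2, -1, 0)
T5 shear: x ← x − 1·z: (-2, -1, 0) → (-2, -1, 0)
T6 scale by (-3, 2, 3/2): (-2, -1, 0) → (6, -2, 0)

T(p) = (6, -2, 0)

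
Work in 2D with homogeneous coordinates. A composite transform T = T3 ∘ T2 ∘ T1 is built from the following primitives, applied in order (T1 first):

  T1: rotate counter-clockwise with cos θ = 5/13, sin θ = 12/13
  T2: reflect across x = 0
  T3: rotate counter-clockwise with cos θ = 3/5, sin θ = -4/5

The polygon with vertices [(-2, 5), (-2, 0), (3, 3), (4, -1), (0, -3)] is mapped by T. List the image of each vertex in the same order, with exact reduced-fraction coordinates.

image vertices: (214/65, -277/65), (-66/65, -112/65), (267/65, 69/65), (76/65, 257/65), (-168/65, 99/65)

T1 rotate counter-clockwise with cos θ = 5/13, sin θ = 12/13: (-2, 5) → (-70/13, 1/13); (-2, 0) → (-10/13, -24/13); (3, 3) → (-21/13, 51/13); (4, -1) → (32/13, 43/13); (0, -3) → (36/13, -15/13)
T2 reflect across x = 0: (-70/13, 1/13) → (70/13, 1/13); (-10/13, -24/13) → (10/13, -24/13); (-21/13, 51/13) → (21/13, 51/13); (32/13, 43/13) → (-32/13, 43/13); (36/13, -15/13) → (-36/13, -15/13)
T3 rotate counter-clockwise with cos θ = 3/5, sin θ = -4/5: (70/13, 1/13) → (214/65, -277/65); (10/13, -24/13) → (-66/65, -112/65); (21/13, 51/13) → (267/65, 69/65); (-32/13, 43/13) → (76/65, 257/65); (-36/13, -15/13) → (-168/65, 99/65)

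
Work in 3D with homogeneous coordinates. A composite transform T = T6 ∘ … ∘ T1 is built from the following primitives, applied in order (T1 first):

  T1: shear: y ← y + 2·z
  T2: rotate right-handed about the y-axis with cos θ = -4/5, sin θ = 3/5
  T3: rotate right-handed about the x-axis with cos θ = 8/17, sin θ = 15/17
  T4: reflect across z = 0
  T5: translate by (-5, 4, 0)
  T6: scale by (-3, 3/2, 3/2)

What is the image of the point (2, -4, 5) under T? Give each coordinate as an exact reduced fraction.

T(p) = (54/5, 291/17, -363/85)

T1 shear: y ← y + 2·z: (2, -4, 5) → (2, 6, 5)
T2 rotate right-handed about the y-axis with cos θ = -4/5, sin θ = 3/5: (2, 6, 5) → (7/5, 6, -26/5)
T3 rotate right-handed about the x-axis with cos θ = 8/17, sin θ = 15/17: (7/5, 6, -26/5) → (7/5, 126/17, 242/85)
T4 reflect across z = 0: (7/5, 126/17, 242/85) → (7/5, 126/17, -242/85)
T5 translate by (-5, 4, 0): (7/5, 126/17, -242/85) → (-18/5, 194/17, -242/85)
T6 scale by (-3, 3/2, 3/2): (-18/5, 194/17, -242/85) → (54/5, 291/17, -363/85)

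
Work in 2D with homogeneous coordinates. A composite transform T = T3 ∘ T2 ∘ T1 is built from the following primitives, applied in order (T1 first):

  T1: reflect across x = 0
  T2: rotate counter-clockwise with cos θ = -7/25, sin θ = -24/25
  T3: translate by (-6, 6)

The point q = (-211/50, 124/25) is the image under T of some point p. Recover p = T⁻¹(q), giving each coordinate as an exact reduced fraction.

p = (-1/2, 2)

T1 = [-1 0 0; 0 1 0; 0 0 1]
T2·T1 = [7/25 24/25 0; 24/25 -7/25 0; 0 0 1]
T3·…·T1 = [7/25 24/25 -6; 24/25 -7/25 6; 0 0 1]
det M = -1; M⁻¹ = [7/25 24/25 -102/25; 24/25 -7/25 186/25; 0 0 1]
M⁻¹ · (-211/50, 124/25)ᵀ = (-1/2, 2)ᵀ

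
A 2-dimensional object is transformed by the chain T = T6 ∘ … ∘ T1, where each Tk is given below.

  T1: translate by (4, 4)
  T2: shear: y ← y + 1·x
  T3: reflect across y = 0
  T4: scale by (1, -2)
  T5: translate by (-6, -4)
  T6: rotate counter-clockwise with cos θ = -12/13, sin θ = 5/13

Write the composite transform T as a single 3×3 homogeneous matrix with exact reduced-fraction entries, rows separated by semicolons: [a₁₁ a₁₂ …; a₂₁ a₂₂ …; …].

T1 = [1 0 4; 0 1 4; 0 0 1]
T2·T1 = [1 0 4; 1 1 8; 0 0 1]
T3·…·T1 = [1 0 4; -1 -1 -8; 0 0 1]
T4·…·T1 = [1 0 4; 2 2 16; 0 0 1]
T5·…·T1 = [1 0 -2; 2 2 12; 0 0 1]
T6·…·T1 = [-22/13 -10/13 -36/13; -19/13 -24/13 -154/13; 0 0 1]

T = [-22/13 -10/13 -36/13; -19/13 -24/13 -154/13; 0 0 1]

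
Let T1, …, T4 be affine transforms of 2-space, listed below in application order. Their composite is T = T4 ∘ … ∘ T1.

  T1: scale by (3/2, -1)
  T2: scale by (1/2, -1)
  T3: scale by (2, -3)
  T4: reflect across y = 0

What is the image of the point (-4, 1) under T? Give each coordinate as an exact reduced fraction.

T(p) = (-6, 3)

T1 scale by (3/2, -1): (-4, 1) → (-6, -1)
T2 scale by (1/2, -1): (-6, -1) → (-3, 1)
T3 scale by (2, -3): (-3, 1) → (-6, -3)
T4 reflect across y = 0: (-6, -3) → (-6, 3)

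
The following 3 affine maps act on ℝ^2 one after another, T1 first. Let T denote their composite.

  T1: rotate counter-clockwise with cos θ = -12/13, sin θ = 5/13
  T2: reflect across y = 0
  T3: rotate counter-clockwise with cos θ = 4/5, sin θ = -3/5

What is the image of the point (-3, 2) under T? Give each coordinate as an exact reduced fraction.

T(p) = (17/5, 6/5)

T1 rotate counter-clockwise with cos θ = -12/13, sin θ = 5/13: (-3, 2) → (2, -3)
T2 reflect across y = 0: (2, -3) → (2, 3)
T3 rotate counter-clockwise with cos θ = 4/5, sin θ = -3/5: (2, 3) → (17/5, 6/5)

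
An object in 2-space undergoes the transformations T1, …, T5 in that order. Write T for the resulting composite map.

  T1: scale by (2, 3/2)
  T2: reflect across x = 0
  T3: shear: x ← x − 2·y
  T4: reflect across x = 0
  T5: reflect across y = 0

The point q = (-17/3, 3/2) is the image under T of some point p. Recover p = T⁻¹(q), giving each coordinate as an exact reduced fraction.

p = (-4/3, -1)

T1 = [2 0 0; 0 3/2 0; 0 0 1]
T2·T1 = [-2 0 0; 0 3/2 0; 0 0 1]
T3·…·T1 = [-2 -3 0; 0 3/2 0; 0 0 1]
T4·…·T1 = [2 3 0; 0 3/2 0; 0 0 1]
T5·…·T1 = [2 3 0; 0 -3/2 0; 0 0 1]
det M = -3; M⁻¹ = [1/2 1 0; 0 -2/3 0; 0 0 1]
M⁻¹ · (-17/3, 3/2)ᵀ = (-4/3, -1)ᵀ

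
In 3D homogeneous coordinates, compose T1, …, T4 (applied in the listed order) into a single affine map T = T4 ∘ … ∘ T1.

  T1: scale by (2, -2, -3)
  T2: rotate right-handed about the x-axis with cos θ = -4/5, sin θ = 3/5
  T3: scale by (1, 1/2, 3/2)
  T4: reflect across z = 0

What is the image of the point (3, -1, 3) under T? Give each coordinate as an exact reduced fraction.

T(p) = (6, 19/10, -63/5)

T1 scale by (2, -2, -3): (3, -1, 3) → (6, 2, -9)
T2 rotate right-handed about the x-axis with cos θ = -4/5, sin θ = 3/5: (6, 2, -9) → (6, 19/5, 42/5)
T3 scale by (1, 1/2, 3/2): (6, 19/5, 42/5) → (6, 19/10, 63/5)
T4 reflect across z = 0: (6, 19/10, 63/5) → (6, 19/10, -63/5)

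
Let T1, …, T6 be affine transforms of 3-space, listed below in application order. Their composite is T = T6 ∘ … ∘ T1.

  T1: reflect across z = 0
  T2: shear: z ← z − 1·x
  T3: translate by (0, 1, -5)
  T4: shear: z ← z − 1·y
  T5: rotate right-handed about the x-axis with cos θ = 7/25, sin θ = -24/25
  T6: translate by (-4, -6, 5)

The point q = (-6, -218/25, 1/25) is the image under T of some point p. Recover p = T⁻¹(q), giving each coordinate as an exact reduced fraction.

T1 = [1 0 0 0; 0 1 0 0; 0 0 -1 0; 0 0 0 1]
T2·T1 = [1 0 0 0; 0 1 0 0; -1 0 -1 0; 0 0 0 1]
T3·…·T1 = [1 0 0 0; 0 1 0 1; -1 0 -1 -5; 0 0 0 1]
T4·…·T1 = [1 0 0 0; 0 1 0 1; -1 -1 -1 -6; 0 0 0 1]
T5·…·T1 = [1 0 0 0; -24/25 -17/25 -24/25 -137/25; -7/25 -31/25 -7/25 -66/25; 0 0 0 1]
T6·…·T1 = [1 0 0 -4; -24/25 -17/25 -24/25 -287/25; -7/25 -31/25 -7/25 59/25; 0 0 0 1]
det M = -1; M⁻¹ = [1 0 0 4; 0 7/25 -24/25 137/25; -1 -31/25 17/25 -496/25; 0 0 0 1]
M⁻¹ · (-6, -218/25, 1/25)ᵀ = (-2, 3, -3)ᵀ

p = (-2, 3, -3)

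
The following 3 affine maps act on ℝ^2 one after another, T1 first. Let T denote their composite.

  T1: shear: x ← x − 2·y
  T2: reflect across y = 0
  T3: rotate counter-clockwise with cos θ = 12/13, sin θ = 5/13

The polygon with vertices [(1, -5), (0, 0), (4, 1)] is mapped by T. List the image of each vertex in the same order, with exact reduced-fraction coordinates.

image vertices: (107/13, 115/13), (0, 0), (29/13, -2/13)

T1 shear: x ← x − 2·y: (1, -5) → (11, -5); (0, 0) → (0, 0); (4, 1) → (2, 1)
T2 reflect across y = 0: (11, -5) → (11, 5); (0, 0) → (0, 0); (2, 1) → (2, -1)
T3 rotate counter-clockwise with cos θ = 12/13, sin θ = 5/13: (11, 5) → (107/13, 115/13); (0, 0) → (0, 0); (2, -1) → (29/13, -2/13)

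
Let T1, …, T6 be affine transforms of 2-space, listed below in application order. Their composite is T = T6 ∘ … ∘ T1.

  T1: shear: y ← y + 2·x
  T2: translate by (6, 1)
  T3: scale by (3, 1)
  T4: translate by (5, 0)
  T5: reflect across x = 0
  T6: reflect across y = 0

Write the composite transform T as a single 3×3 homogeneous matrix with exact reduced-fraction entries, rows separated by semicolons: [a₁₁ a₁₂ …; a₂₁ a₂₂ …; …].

T = [-3 0 -23; -2 -1 -1; 0 0 1]

T1 = [1 0 0; 2 1 0; 0 0 1]
T2·T1 = [1 0 6; 2 1 1; 0 0 1]
T3·…·T1 = [3 0 18; 2 1 1; 0 0 1]
T4·…·T1 = [3 0 23; 2 1 1; 0 0 1]
T5·…·T1 = [-3 0 -23; 2 1 1; 0 0 1]
T6·…·T1 = [-3 0 -23; -2 -1 -1; 0 0 1]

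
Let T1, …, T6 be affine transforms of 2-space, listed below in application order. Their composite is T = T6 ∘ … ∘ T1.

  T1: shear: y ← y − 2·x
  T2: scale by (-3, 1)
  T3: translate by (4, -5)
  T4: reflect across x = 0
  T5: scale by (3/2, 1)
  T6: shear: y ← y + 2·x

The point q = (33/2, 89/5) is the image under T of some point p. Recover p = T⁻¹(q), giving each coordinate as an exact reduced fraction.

T1 = [1 0 0; -2 1 0; 0 0 1]
T2·T1 = [-3 0 0; -2 1 0; 0 0 1]
T3·…·T1 = [-3 0 4; -2 1 -5; 0 0 1]
T4·…·T1 = [3 0 -4; -2 1 -5; 0 0 1]
T5·…·T1 = [9/2 0 -6; -2 1 -5; 0 0 1]
T6·…·T1 = [9/2 0 -6; 7 1 -17; 0 0 1]
det M = 9/2; M⁻¹ = [2/9 0 4/3; -14/9 1 23/3; 0 0 1]
M⁻¹ · (33/2, 89/5)ᵀ = (5, -1/5)ᵀ

p = (5, -1/5)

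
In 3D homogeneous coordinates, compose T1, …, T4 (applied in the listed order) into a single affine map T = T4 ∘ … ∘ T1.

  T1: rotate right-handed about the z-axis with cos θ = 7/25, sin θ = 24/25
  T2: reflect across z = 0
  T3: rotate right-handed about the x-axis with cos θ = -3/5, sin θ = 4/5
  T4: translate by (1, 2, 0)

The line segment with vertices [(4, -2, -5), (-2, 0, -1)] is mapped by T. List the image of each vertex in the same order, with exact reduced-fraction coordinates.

T1 rotate right-handed about the z-axis with cos θ = 7/25, sin θ = 24/25: (4, -2, -5) → (76/25, 82/25, -5); (-2, 0, -1) → (-14/25, -48/25, -1)
T2 reflect across z = 0: (76/25, 82/25, -5) → (76/25, 82/25, 5); (-14/25, -48/25, -1) → (-14/25, -48/25, 1)
T3 rotate right-handed about the x-axis with cos θ = -3/5, sin θ = 4/5: (76/25, 82/25, 5) → (76/25, -746/125, -47/125); (-14/25, -48/25, 1) → (-14/25, 44/125, -267/125)
T4 translate by (1, 2, 0): (76/25, -746/125, -47/125) → (101/25, -496/125, -47/125); (-14/25, 44/125, -267/125) → (11/25, 294/125, -267/125)

image vertices: (101/25, -496/125, -47/125), (11/25, 294/125, -267/125)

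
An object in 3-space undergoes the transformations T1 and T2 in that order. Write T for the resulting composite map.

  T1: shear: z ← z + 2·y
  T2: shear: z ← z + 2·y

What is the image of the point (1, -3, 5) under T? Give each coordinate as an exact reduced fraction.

T(p) = (1, -3, -7)

T1 shear: z ← z + 2·y: (1, -3, 5) → (1, -3, -1)
T2 shear: z ← z + 2·y: (1, -3, -1) → (1, -3, -7)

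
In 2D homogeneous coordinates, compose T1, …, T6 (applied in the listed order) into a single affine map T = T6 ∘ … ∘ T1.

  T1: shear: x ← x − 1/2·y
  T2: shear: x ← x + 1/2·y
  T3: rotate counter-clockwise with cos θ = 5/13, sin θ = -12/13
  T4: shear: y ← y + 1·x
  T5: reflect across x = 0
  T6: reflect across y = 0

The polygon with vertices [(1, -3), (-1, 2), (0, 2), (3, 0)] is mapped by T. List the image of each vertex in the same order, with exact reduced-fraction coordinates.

image vertices: (31/13, 58/13), (-19/13, -41/13), (-24/13, -34/13), (-15/13, 21/13)

T1 shear: x ← x − 1/2·y: (1, -3) → (5/2, -3); (-1, 2) → (-2, 2); (0, 2) → (-1, 2); (3, 0) → (3, 0)
T2 shear: x ← x + 1/2·y: (5/2, -3) → (1, -3); (-2, 2) → (-1, 2); (-1, 2) → (0, 2); (3, 0) → (3, 0)
T3 rotate counter-clockwise with cos θ = 5/13, sin θ = -12/13: (1, -3) → (-31/13, -27/13); (-1, 2) → (19/13, 22/13); (0, 2) → (24/13, 10/13); (3, 0) → (15/13, -36/13)
T4 shear: y ← y + 1·x: (-31/13, -27/13) → (-31/13, -58/13); (19/13, 22/13) → (19/13, 41/13); (24/13, 10/13) → (24/13, 34/13); (15/13, -36/13) → (15/13, -21/13)
T5 reflect across x = 0: (-31/13, -58/13) → (31/13, -58/13); (19/13, 41/13) → (-19/13, 41/13); (24/13, 34/13) → (-24/13, 34/13); (15/13, -21/13) → (-15/13, -21/13)
T6 reflect across y = 0: (31/13, -58/13) → (31/13, 58/13); (-19/13, 41/13) → (-19/13, -41/13); (-24/13, 34/13) → (-24/13, -34/13); (-15/13, -21/13) → (-15/13, 21/13)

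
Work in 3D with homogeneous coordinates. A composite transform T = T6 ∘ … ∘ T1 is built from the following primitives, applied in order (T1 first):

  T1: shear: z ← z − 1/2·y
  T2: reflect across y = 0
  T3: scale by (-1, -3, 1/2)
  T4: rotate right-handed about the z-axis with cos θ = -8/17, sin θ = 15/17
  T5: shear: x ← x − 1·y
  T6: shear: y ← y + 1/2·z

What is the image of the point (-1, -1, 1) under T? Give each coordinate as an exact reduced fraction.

T1 shear: z ← z − 1/2·y: (-1, -1, 1) → (-1, -1, 3/2)
T2 reflect across y = 0: (-1, -1, 3/2) → (-1, 1, 3/2)
T3 scale by (-1, -3, 1/2): (-1, 1, 3/2) → (1, -3, 3/4)
T4 rotate right-handed about the z-axis with cos θ = -8/17, sin θ = 15/17: (1, -3, 3/4) → (37/17, 39/17, 3/4)
T5 shear: x ← x − 1·y: (37/17, 39/17, 3/4) → (-2/17, 39/17, 3/4)
T6 shear: y ← y + 1/2·z: (-2/17, 39/17, 3/4) → (-2/17, 363/136, 3/4)

T(p) = (-2/17, 363/136, 3/4)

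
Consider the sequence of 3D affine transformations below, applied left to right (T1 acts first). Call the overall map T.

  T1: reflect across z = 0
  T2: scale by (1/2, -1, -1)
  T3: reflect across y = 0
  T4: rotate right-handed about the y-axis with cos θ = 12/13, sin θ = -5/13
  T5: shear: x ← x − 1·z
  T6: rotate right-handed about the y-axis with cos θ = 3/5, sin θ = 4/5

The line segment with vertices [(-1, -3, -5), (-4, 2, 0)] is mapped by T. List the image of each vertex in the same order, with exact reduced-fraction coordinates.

T1 reflect across z = 0: (-1, -3, -5) → (-1, -3, 5); (-4, 2, 0) → (-4, 2, 0)
T2 scale by (1/2, -1, -1): (-1, -3, 5) → (-1/2, 3, -5); (-4, 2, 0) → (-2, -2, 0)
T3 reflect across y = 0: (-1/2, 3, -5) → (-1/2, -3, -5); (-2, -2, 0) → (-2, 2, 0)
T4 rotate right-handed about the y-axis with cos θ = 12/13, sin θ = -5/13: (-1/2, -3, -5) → (19/13, -3, -125/26); (-2, 2, 0) → (-24/13, 2, -10/13)
T5 shear: x ← x − 1·z: (19/13, -3, -125/26) → (163/26, -3, -125/26); (-24/13, 2, -10/13) → (-14/13, 2, -10/13)
T6 rotate right-handed about the y-axis with cos θ = 3/5, sin θ = 4/5: (163/26, -3, -125/26) → (-11/130, -3, -79/10); (-14/13, 2, -10/13) → (-82/65, 2, 2/5)

image vertices: (-11/130, -3, -79/10), (-82/65, 2, 2/5)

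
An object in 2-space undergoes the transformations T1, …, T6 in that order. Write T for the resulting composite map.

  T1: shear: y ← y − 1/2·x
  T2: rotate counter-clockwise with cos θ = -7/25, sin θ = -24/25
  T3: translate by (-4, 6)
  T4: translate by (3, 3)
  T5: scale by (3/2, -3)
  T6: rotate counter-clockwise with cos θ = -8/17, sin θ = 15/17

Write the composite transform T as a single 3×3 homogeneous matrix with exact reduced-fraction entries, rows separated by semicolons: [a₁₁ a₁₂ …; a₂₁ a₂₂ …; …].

T1 = [1 0 0; -1/2 1 0; 0 0 1]
T2·T1 = [-19/25 24/25 0; -41/50 -7/25 0; 0 0 1]
T3·…·T1 = [-19/25 24/25 -4; -41/50 -7/25 6; 0 0 1]
T4·…·T1 = [-19/25 24/25 -1; -41/50 -7/25 9; 0 0 1]
T5·…·T1 = [-57/50 36/25 -3/2; 123/50 21/25 -27; 0 0 1]
T6·…·T1 = [-1389/850 -603/425 417/17; -1839/850 372/425 387/34; 0 0 1]

T = [-1389/850 -603/425 417/17; -1839/850 372/425 387/34; 0 0 1]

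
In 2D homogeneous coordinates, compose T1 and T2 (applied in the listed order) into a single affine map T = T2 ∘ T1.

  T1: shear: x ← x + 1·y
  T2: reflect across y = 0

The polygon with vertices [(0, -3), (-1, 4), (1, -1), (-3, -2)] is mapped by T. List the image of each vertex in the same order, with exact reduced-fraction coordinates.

T1 shear: x ← x + 1·y: (0, -3) → (-3, -3); (-1, 4) → (3, 4); (1, -1) → (0, -1); (-3, -2) → (-5, -2)
T2 reflect across y = 0: (-3, -3) → (-3, 3); (3, 4) → (3, -4); (0, -1) → (0, 1); (-5, -2) → (-5, 2)

image vertices: (-3, 3), (3, -4), (0, 1), (-5, 2)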